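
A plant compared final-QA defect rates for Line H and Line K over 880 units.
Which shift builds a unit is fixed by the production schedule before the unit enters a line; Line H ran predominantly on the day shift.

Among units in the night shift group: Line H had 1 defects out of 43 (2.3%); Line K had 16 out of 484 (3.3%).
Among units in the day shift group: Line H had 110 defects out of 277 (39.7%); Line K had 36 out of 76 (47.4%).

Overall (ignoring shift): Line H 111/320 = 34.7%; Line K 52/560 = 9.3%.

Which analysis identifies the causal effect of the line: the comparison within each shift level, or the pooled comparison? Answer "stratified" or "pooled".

Here shift is a common cause — it drives both which line a case falls under and the outcome. The crude comparison mixes populations; the stratum-specific rates are the causally relevant ones.
Within each level — night shift: 2.3% vs 3.3%; day shift: 39.7% vs 47.4% — Line H is lower every time.

stratified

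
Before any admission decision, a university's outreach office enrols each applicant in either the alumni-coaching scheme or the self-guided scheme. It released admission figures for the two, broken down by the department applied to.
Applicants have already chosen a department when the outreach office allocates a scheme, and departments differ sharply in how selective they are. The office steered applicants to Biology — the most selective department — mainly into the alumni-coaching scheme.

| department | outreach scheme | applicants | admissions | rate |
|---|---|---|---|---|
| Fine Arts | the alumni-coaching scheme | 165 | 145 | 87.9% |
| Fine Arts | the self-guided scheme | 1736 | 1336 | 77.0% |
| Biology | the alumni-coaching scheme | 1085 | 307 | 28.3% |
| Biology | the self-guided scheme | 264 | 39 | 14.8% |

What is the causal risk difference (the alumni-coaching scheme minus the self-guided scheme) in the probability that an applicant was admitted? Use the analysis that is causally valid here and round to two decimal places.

Department is set before the outreach scheme has any effect — it is not caused by the outreach scheme — and it independently drives the outcome. That makes it a confounder, so the causal comparison is within department levels.
Adjusting over the population distribution of department: 0.585·(0.879−0.770) + 0.415·(0.283−0.148) = +0.120.

+0.12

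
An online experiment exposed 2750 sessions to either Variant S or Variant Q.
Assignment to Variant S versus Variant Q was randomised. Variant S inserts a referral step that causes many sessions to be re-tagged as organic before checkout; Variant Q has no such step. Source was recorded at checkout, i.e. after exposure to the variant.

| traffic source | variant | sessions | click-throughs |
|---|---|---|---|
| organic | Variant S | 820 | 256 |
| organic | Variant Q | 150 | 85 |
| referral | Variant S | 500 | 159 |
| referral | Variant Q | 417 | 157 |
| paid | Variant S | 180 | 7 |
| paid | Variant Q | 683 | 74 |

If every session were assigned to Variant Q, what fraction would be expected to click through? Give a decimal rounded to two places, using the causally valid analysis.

Variant Q is higher inside every traffic source stratum but Variant S is higher in aggregate. Whether to stratify depends on how traffic source relates to the variant.
The distribution of traffic source is itself part of what the variant does — it is an intermediate outcome. Holding it fixed would remove that part of the effect; the total effect is the pooled difference.
So P(outcome | do(Variant Q)) is just the pooled rate for Variant Q: 316/1250 = 0.253.

0.25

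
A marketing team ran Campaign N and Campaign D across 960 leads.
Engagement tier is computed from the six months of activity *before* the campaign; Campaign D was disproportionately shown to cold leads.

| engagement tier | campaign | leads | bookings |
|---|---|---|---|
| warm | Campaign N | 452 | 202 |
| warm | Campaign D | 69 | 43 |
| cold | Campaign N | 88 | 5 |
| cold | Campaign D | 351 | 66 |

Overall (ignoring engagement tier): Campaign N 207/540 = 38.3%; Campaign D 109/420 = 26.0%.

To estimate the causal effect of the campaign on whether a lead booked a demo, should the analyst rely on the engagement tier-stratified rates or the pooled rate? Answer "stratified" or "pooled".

stratified

Engagement tier satisfies the back-door criterion: it is not a descendant of the campaign, and it blocks the spurious path from campaign to outcome. Adjusting for it (i.e., using the within-engagement tier rates) gives the causal effect.
Within each level — warm: 44.7% vs 62.3%; cold: 5.7% vs 18.8% — Campaign D is higher every time.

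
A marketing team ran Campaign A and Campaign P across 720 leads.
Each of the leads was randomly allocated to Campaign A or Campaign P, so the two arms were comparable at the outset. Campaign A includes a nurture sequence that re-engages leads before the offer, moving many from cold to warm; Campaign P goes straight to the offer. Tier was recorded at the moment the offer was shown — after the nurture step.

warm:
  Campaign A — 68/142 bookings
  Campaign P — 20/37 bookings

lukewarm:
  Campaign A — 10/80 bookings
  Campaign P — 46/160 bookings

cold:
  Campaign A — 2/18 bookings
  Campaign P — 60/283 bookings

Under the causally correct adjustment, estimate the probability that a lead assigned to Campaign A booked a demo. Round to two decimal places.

Campaign P is higher inside every engagement tier stratum but Campaign A is higher in aggregate. Whether to stratify depends on how engagement tier relates to the campaign.
Engagement tier is recorded after the campaign and is itself shifted by it — it sits on the causal path from campaign to outcome. Conditioning on a mediator would strip out part of the effect we want; the pooled comparison gives the total causal effect.
So P(outcome | do(Campaign A)) is just the pooled rate for Campaign A: 80/240 = 0.333.

0.33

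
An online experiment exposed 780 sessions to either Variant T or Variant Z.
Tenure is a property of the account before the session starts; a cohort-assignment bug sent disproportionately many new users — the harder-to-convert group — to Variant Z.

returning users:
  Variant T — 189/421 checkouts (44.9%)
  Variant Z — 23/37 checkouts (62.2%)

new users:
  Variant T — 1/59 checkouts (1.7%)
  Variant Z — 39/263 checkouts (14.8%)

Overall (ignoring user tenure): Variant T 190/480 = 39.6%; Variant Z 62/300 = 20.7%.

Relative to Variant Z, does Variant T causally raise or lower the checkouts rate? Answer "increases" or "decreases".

The stratified and pooled comparisons disagree (Variant Z wins within each user tenure; Variant T wins overall), so the answer turns on the causal role of user tenure.
Here user tenure is a common cause — it drives both which variant a case falls under and the outcome. The crude comparison mixes populations; the stratum-specific rates are the causally relevant ones.
Within each level — returning users: 44.9% vs 62.2%; new users: 1.7% vs 14.8% — Variant Z is higher every time.

decreases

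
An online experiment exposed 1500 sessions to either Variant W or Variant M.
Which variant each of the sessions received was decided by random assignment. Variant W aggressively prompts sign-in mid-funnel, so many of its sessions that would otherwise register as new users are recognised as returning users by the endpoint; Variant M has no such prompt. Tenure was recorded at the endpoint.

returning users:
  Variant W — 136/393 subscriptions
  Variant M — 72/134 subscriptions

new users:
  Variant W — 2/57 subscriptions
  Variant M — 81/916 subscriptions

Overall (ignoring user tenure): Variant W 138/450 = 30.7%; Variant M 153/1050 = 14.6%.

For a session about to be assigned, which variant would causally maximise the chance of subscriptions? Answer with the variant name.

Variant M is higher inside every user tenure stratum but Variant W is higher in aggregate. Whether to stratify depends on how user tenure relates to the variant.
User tenure is downstream of the variant. One should not condition on a consequence of treatment, so the overall rates are the right comparison.
Pooled: Variant W 30.7% vs Variant M 14.6%; Variant W is higher overall.

Variant W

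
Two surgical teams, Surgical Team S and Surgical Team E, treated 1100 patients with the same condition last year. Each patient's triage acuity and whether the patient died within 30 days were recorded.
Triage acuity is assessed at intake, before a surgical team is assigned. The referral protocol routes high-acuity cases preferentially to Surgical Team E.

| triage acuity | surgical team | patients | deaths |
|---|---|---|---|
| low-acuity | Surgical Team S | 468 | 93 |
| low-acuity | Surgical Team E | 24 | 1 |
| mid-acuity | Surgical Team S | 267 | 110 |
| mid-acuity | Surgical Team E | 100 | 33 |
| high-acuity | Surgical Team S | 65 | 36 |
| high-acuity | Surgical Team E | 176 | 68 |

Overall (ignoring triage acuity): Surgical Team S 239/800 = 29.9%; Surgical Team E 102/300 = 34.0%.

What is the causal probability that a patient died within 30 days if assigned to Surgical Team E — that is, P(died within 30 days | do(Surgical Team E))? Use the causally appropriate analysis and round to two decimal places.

0.21

Triage acuity differs across surgical teams for reasons unrelated to any effect of the surgical team itself, and it separately predicts the outcome — a classic confounder. We must compare within triage acuity levels.
Standardising Surgical Team E to the population triage acuity mix: 0.447·1/24 + 0.334·33/100 + 0.219·68/176 = 0.213.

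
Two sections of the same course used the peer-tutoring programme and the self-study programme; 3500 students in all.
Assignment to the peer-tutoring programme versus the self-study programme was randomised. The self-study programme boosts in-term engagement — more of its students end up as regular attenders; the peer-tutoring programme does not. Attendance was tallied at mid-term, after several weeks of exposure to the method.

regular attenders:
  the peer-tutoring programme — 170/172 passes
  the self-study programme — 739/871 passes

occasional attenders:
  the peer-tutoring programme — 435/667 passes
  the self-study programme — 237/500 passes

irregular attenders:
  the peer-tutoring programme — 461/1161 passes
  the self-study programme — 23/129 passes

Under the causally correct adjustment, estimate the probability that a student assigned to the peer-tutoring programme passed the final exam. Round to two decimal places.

The mid-term attendance-specific comparison favours the peer-tutoring programme throughout, but the pooled figures favour the self-study programme. The question is whether to condition on mid-term attendance.
Mid-term attendance here is a post-treatment variable shaped by the teaching method; conditioning on it would introduce bias rather than remove it. The overall comparison is the causal one.
So P(outcome | do(the peer-tutoring programme)) is just the pooled rate for the peer-tutoring programme: 1066/2000 = 0.533.

0.53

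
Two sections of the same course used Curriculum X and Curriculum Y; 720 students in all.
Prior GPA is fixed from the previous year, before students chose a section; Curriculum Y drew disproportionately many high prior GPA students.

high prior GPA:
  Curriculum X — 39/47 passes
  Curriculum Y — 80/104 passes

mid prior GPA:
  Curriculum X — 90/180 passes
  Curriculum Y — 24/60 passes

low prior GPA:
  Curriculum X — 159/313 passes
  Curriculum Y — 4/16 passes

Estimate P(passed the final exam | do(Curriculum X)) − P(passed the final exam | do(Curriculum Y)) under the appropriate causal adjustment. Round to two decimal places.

+0.16

The stratified and pooled comparisons disagree (Curriculum X wins within each prior GPA band; Curriculum Y wins overall), so the answer turns on the causal role of prior GPA band.
The imbalance in prior GPA band arose from how students were allocated, not from anything the teaching method did; and prior GPA band independently affects the outcome. The pooled gap is confounded — condition on prior GPA band.
Adjusting over the population distribution of prior GPA band: 0.210·(0.830−0.769) + 0.333·(0.500−0.400) + 0.457·(0.508−0.250) = +0.164.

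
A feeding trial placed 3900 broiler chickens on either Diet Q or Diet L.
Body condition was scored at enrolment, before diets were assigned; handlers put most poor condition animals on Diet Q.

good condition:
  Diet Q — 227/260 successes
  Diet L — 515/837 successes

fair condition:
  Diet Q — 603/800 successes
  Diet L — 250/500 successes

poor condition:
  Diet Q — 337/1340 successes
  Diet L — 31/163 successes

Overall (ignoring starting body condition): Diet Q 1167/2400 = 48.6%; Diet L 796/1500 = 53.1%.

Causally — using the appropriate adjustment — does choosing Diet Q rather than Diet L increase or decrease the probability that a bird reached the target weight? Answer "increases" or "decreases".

increases

Starting body condition differs across diets for reasons unrelated to any effect of the diet itself, and it separately predicts the outcome — a classic confounder. We must compare within starting body condition levels.
Within each level — good condition: 87.3% vs 61.5%; fair condition: 75.4% vs 50.0%; poor condition: 25.1% vs 19.0% — Diet Q is higher every time.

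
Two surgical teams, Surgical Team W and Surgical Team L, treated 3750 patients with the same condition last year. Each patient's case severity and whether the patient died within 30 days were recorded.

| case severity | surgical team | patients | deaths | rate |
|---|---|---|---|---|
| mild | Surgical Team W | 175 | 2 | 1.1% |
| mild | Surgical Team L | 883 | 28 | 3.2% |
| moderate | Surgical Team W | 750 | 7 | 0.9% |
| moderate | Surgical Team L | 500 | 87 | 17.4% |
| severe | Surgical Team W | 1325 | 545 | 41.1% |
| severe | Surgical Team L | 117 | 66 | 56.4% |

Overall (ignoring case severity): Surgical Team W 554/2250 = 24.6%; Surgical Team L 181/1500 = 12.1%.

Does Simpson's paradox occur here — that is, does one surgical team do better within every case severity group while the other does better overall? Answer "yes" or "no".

Within each case severity level (mild 1.1% vs 3.2%; moderate 0.9% vs 17.4%; severe 41.1% vs 56.4%), Surgical Team W has the lower rate every time. Pooled: 24.6% vs 12.1% — Surgical Team L has the lower rate overall. The two comparisons disagree.

yes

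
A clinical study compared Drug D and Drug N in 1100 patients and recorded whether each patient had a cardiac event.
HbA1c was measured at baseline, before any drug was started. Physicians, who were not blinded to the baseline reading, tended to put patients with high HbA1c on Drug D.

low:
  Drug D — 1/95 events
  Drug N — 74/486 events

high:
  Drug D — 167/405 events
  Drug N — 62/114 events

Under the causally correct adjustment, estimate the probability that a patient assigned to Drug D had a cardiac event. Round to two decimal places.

0.20

The HbA1c-specific comparison favours Drug D throughout, but the pooled figures favour Drug N. The question is whether to condition on HbA1c.
HbA1c satisfies the back-door criterion: it is not a descendant of the drug, and it blocks the spurious path from drug to outcome. Adjusting for it (i.e., using the within-HbA1c rates) gives the causal effect.
Standardising Drug D to the population HbA1c mix: 0.528·1/95 + 0.472·167/405 = 0.200.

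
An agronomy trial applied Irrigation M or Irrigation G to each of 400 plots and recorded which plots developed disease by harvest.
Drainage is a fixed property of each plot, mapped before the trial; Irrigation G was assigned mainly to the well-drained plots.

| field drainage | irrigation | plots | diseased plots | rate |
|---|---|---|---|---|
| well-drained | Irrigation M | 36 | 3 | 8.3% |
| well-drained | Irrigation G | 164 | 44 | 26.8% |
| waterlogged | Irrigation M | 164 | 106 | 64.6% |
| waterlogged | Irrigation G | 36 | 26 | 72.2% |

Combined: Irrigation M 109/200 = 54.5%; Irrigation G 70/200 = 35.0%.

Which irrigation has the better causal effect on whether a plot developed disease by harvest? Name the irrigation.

Irrigation M

Irrigation M is lower inside every field drainage stratum but Irrigation G is lower in aggregate. Whether to stratify depends on how field drainage relates to the irrigation.
The imbalance in field drainage arose from how plots were allocated, not from anything the irrigation did; and field drainage independently affects the outcome. The pooled gap is confounded — condition on field drainage.
Within each level — well-drained: 8.3% vs 26.8%; waterlogged: 64.6% vs 72.2% — Irrigation M is lower every time.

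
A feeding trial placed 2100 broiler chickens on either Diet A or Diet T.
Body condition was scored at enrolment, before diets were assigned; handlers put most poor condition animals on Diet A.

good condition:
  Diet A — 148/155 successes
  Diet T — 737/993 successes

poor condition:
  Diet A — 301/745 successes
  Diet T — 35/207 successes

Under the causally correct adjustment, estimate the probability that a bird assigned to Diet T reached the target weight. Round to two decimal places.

Here starting body condition is a common cause — it drives both which diet a case falls under and the outcome. The crude comparison mixes populations; the stratum-specific rates are the causally relevant ones.
Standardising Diet T to the population starting body condition mix: 0.547·737/993 + 0.453·35/207 = 0.482.

0.48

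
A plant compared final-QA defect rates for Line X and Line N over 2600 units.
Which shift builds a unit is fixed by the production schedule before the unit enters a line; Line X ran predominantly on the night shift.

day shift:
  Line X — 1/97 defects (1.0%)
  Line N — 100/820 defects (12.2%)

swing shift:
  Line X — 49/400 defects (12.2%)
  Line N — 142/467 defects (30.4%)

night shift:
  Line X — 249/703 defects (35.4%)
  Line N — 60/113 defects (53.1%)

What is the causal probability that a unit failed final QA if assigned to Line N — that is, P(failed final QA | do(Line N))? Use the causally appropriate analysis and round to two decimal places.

Nothing the line does changes shift; the imbalance is an allocation artefact. With shift also predicting the outcome, the pooled figure is confounded, and the within-stratum comparison is the causal one.
Standardising Line N to the population shift mix: 0.353·100/820 + 0.333·142/467 + 0.314·60/113 = 0.311.

0.31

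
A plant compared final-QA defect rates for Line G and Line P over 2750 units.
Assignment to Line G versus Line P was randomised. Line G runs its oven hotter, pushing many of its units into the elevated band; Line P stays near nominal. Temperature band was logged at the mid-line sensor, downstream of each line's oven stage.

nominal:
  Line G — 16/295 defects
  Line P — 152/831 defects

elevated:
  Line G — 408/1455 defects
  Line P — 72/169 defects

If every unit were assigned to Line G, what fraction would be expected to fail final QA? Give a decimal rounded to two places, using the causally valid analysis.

0.24

In-process temperature band lies on the pathway line → in-process temperature band → outcome, so adjusting for it blocks the indirect effect. For the total causal effect of line, use the unadjusted pooled rates.
So P(outcome | do(Line G)) is just the pooled rate for Line G: 424/1750 = 0.242.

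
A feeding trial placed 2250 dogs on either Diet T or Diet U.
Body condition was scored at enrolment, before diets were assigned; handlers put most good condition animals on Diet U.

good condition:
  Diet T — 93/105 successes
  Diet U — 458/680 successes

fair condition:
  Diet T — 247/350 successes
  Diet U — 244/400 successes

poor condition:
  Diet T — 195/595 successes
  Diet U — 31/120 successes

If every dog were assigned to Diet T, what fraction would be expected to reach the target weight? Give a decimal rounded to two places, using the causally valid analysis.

0.65

The stratified and pooled comparisons disagree (Diet T wins within each starting body condition; Diet U wins overall), so the answer turns on the causal role of starting body condition.
Starting body condition is set before the diet has any effect — it is not caused by the diet — and it independently drives the outcome. That makes it a confounder, so the causal comparison is within starting body condition levels.
Standardising Diet T to the population starting body condition mix: 0.349·93/105 + 0.333·247/350 + 0.318·195/595 = 0.648.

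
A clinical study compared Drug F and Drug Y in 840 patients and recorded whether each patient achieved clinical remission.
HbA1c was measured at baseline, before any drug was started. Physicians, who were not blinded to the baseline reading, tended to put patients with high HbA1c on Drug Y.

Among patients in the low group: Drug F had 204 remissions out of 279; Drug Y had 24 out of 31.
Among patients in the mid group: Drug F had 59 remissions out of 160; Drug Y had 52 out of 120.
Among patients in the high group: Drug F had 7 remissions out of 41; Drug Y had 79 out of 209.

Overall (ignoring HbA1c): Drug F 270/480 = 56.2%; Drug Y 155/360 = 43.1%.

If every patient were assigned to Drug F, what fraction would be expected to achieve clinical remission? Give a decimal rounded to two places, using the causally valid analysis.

Since HbA1c is a pre-existing factor (not a product of the drug) and it affects the outcome on its own, it is a confounder. The stratified rates, not the pooled rate, identify the causal effect.
Standardising Drug F to the population HbA1c mix: 0.369·204/279 + 0.333·59/160 + 0.298·7/41 = 0.444.

0.44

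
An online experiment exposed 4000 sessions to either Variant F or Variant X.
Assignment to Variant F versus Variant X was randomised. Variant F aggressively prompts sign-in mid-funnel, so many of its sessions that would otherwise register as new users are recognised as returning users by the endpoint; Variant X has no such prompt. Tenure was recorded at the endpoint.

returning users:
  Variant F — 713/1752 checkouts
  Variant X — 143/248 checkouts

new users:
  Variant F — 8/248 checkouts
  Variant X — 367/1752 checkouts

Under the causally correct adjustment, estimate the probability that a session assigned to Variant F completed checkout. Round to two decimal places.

User tenure is recorded after the variant and is itself shifted by it — it sits on the causal path from variant to outcome. Conditioning on a mediator would strip out part of the effect we want; the pooled comparison gives the total causal effect.
So P(outcome | do(Variant F)) is just the pooled rate for Variant F: 721/2000 = 0.360.

0.36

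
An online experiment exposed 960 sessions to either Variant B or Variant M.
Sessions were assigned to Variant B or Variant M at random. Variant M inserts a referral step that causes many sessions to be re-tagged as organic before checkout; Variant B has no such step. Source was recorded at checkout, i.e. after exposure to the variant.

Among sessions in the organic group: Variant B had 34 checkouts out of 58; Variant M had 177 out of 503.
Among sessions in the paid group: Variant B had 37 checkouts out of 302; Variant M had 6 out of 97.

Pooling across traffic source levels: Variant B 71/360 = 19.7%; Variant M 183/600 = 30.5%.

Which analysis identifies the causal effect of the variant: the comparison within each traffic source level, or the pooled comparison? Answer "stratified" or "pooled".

Traffic source lies on the pathway variant → traffic source → outcome, so adjusting for it blocks the indirect effect. For the total causal effect of variant, use the unadjusted pooled rates.
Pooled: Variant B 19.7% vs Variant M 30.5%; Variant M is higher overall.

pooled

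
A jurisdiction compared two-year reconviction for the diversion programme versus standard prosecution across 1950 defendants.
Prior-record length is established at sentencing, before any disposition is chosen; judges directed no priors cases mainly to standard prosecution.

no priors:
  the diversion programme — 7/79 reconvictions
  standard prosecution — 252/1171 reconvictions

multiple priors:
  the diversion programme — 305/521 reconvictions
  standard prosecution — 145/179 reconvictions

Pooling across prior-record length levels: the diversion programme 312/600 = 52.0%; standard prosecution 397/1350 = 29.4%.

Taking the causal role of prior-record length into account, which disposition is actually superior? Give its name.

Prior-record length is set before the disposition has any effect — it is not caused by the disposition — and it independently drives the outcome. That makes it a confounder, so the causal comparison is within prior-record length levels.
Within each level — no priors: 8.9% vs 21.5%; multiple priors: 58.5% vs 81.0% — the diversion programme is lower every time.

the diversion programme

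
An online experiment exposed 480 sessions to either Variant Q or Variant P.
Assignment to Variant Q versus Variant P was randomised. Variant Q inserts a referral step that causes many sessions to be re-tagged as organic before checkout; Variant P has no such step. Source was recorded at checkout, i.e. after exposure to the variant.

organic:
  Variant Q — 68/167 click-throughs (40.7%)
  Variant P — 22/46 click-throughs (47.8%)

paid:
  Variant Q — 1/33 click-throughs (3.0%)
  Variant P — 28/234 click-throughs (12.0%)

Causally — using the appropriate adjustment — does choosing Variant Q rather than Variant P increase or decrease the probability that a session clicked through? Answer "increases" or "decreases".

The distribution of traffic source is itself part of what the variant does — it is an intermediate outcome. Holding it fixed would remove that part of the effect; the total effect is the pooled difference.
Pooled: Variant Q 34.5% vs Variant P 17.9%; Variant Q is higher overall.

increases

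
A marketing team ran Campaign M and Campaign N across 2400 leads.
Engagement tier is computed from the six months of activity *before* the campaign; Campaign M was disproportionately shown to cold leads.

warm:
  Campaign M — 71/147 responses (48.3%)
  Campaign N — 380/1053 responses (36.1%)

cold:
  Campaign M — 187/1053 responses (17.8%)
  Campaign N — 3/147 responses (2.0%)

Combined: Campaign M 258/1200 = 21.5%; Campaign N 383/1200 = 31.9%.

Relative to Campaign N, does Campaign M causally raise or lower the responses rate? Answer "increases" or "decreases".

increases

The engagement tier-specific comparison favours Campaign M throughout, but the pooled figures favour Campaign N. The question is whether to condition on engagement tier.
Engagement tier satisfies the back-door criterion: it is not a descendant of the campaign, and it blocks the spurious path from campaign to outcome. Adjusting for it (i.e., using the within-engagement tier rates) gives the causal effect.
Within each level — warm: 48.3% vs 36.1%; cold: 17.8% vs 2.0% — Campaign M is higher every time.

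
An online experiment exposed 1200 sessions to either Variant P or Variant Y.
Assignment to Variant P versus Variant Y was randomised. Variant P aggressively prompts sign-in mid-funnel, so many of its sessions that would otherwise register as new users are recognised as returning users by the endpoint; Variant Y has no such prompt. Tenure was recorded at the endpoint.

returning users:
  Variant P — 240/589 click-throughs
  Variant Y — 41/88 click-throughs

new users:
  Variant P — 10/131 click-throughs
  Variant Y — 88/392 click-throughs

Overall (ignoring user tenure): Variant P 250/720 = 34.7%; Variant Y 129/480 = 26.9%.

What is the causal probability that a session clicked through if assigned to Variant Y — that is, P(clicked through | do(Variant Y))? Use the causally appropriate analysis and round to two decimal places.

0.27

Stratifying would compare variants among sessions the variants themselves sorted into user tenure groups — a form of selection on an intermediate. The unconditioned pooled rates give the total causal effect.
So P(outcome | do(Variant Y)) is just the pooled rate for Variant Y: 129/480 = 0.269.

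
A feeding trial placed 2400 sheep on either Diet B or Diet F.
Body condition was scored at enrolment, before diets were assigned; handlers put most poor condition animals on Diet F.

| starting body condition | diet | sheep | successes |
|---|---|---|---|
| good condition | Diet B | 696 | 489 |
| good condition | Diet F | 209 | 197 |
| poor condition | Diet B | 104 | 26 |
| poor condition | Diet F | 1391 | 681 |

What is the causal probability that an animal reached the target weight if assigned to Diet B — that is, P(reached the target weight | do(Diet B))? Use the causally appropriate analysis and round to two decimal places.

0.42

The stratified and pooled comparisons disagree (Diet F wins within each starting body condition; Diet B wins overall), so the answer turns on the causal role of starting body condition.
Starting body condition differs across diets for reasons unrelated to any effect of the diet itself, and it separately predicts the outcome — a classic confounder. We must compare within starting body condition levels.
Standardising Diet B to the population starting body condition mix: 0.377·489/696 + 0.623·26/104 = 0.421.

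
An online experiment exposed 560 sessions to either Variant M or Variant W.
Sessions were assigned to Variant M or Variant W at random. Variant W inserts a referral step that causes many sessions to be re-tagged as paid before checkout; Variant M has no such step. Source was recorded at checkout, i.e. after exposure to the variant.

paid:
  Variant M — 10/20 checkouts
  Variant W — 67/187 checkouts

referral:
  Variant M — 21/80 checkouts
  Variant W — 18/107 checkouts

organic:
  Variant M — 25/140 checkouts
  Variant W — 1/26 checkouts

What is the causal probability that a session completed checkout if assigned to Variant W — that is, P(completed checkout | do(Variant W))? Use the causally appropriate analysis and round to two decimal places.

0.27

The stratified and pooled comparisons disagree (Variant M wins within each traffic source; Variant W wins overall), so the answer turns on the causal role of traffic source.
Traffic source is recorded after the variant and is itself shifted by it — it sits on the causal path from variant to outcome. Conditioning on a mediator would strip out part of the effect we want; the pooled comparison gives the total causal effect.
So P(outcome | do(Variant W)) is just the pooled rate for Variant W: 86/320 = 0.269.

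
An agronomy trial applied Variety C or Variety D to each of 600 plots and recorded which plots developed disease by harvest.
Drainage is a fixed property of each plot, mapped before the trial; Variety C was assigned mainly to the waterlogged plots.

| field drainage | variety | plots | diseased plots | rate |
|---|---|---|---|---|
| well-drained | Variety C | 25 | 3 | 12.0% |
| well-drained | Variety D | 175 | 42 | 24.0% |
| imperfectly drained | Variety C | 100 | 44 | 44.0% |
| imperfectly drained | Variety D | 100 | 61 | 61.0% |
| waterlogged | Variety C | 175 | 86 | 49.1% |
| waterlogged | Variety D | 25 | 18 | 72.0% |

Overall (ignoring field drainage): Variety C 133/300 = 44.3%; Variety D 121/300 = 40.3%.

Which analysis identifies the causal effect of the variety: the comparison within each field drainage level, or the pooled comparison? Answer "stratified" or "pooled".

Since field drainage is a pre-existing factor (not a product of the variety) and it affects the outcome on its own, it is a confounder. The stratified rates, not the pooled rate, identify the causal effect.
Within each level — well-drained: 12.0% vs 24.0%; imperfectly drained: 44.0% vs 61.0%; waterlogged: 49.1% vs 72.0% — Variety C is lower every time.

stratified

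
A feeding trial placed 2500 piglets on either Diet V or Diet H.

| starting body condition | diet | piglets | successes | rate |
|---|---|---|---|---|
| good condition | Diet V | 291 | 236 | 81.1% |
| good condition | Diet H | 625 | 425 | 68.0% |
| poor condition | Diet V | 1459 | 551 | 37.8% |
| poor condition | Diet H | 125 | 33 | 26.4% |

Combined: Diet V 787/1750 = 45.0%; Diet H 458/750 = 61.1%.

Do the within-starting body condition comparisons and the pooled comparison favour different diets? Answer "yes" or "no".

Within each starting body condition level (good condition 81.1% vs 68.0%; poor condition 37.8% vs 26.4%), Diet V has the higher rate every time. Pooled: 45.0% vs 61.1% — Diet H has the higher rate overall. The two comparisons disagree.

yes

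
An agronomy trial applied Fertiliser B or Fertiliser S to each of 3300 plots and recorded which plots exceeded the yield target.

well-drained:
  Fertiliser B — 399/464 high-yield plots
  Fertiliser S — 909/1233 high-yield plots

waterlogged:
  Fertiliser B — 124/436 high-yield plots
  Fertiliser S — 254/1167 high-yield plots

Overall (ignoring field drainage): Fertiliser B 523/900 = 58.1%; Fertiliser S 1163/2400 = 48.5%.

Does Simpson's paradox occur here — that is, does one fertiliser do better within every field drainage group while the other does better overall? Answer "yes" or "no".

no

Within each field drainage level (well-drained 86.0% vs 73.7%; waterlogged 28.4% vs 21.8%), Fertiliser B has the higher rate every time. Pooled: 58.1% vs 48.5% — Fertiliser B has the higher rate overall. They agree.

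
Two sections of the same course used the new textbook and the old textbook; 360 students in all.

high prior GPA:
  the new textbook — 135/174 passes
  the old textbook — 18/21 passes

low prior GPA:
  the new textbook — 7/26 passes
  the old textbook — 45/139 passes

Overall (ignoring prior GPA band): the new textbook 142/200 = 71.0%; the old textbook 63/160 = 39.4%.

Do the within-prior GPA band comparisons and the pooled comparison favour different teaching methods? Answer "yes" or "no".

Within each prior GPA band level (high prior GPA 77.6% vs 85.7%; low prior GPA 26.9% vs 32.4%), the old textbook has the higher rate every time. Pooled: 71.0% vs 39.4% — the new textbook has the higher rate overall. The two comparisons disagree.

yes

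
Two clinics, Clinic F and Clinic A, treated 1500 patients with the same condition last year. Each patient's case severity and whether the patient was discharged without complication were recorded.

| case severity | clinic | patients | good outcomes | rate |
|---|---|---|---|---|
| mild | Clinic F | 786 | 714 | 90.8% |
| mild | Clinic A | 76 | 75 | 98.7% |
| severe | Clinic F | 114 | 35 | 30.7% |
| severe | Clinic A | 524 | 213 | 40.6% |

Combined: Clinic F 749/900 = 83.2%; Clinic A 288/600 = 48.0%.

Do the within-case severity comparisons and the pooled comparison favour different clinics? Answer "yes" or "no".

Within each case severity level (mild 90.8% vs 98.7%; severe 30.7% vs 40.6%), Clinic A has the higher rate every time. Pooled: 83.2% vs 48.0% — Clinic F has the higher rate overall. The two comparisons disagree.

yes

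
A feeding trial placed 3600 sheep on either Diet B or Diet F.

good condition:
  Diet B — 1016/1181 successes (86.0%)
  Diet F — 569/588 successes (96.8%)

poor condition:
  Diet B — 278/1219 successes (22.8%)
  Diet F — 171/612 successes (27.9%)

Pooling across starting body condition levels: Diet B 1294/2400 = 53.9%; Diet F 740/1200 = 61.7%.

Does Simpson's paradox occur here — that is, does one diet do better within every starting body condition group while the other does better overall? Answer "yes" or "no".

no

Within each starting body condition level (good condition 86.0% vs 96.8%; poor condition 22.8% vs 27.9%), Diet F has the higher rate every time. Pooled: 53.9% vs 61.7% — Diet F has the higher rate overall. They agree.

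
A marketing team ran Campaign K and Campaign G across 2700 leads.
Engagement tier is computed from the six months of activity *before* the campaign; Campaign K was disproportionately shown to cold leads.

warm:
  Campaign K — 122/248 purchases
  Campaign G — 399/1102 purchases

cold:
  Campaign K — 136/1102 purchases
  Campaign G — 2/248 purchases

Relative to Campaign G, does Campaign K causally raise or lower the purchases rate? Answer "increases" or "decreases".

increases

Engagement tier differs across campaigns for reasons unrelated to any effect of the campaign itself, and it separately predicts the outcome — a classic confounder. We must compare within engagement tier levels.
Within each level — warm: 49.2% vs 36.2%; cold: 12.3% vs 0.8% — Campaign K is higher every time.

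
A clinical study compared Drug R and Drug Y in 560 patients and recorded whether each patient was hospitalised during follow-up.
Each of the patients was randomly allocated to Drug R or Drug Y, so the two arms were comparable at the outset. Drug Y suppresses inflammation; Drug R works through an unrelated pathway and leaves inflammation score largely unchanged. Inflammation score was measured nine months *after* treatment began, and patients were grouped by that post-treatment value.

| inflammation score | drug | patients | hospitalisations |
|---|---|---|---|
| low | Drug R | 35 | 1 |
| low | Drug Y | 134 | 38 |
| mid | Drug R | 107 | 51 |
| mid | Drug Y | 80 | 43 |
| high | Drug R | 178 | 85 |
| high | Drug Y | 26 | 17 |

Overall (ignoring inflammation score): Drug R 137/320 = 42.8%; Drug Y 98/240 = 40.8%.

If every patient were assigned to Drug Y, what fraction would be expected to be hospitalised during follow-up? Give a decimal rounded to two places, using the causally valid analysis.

0.41

Because the drug influences inflammation score, inflammation score is a post-treatment mediator, not a confounder. Stratifying on it would bias the estimate; the causal effect is the crude pooled difference.
So P(outcome | do(Drug Y)) is just the pooled rate for Drug Y: 98/240 = 0.408.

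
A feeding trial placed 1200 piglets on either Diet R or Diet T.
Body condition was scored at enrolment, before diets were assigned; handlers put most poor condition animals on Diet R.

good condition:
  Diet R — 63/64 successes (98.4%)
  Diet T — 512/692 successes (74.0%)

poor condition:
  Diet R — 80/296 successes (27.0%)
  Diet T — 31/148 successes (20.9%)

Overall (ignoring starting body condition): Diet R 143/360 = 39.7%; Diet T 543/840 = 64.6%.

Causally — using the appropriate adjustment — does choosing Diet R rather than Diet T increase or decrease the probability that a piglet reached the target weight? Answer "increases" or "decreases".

increases

The stratified and pooled comparisons disagree (Diet R wins within each starting body condition; Diet T wins overall), so the answer turns on the causal role of starting body condition.
The imbalance in starting body condition arose from how piglets were allocated, not from anything the diet did; and starting body condition independently affects the outcome. The pooled gap is confounded — condition on starting body condition.
Within each level — good condition: 98.4% vs 74.0%; poor condition: 27.0% vs 20.9% — Diet R is higher every time.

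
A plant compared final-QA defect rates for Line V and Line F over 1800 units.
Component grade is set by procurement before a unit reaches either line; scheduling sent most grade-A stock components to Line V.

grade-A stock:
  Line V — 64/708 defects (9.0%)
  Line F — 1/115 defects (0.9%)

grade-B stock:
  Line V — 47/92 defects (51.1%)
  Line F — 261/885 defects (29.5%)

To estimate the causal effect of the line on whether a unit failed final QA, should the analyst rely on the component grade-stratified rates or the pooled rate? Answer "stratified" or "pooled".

stratified

Component grade satisfies the back-door criterion: it is not a descendant of the line, and it blocks the spurious path from line to outcome. Adjusting for it (i.e., using the within-component grade rates) gives the causal effect.
Within each level — grade-A stock: 9.0% vs 0.9%; grade-B stock: 51.1% vs 29.5% — Line F is lower every time.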